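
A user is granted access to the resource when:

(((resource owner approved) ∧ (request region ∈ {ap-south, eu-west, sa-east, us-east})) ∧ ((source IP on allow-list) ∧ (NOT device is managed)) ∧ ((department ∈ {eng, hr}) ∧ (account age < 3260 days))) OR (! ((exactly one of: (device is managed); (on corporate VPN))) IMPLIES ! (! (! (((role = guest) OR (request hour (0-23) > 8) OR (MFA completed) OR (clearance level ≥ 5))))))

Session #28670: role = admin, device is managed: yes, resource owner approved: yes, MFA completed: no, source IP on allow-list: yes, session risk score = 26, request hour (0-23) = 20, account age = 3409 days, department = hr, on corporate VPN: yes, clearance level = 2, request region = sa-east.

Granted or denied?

Denied

Atomic conditions:
  resource owner approved: yes → true
  request region ∈ {ap-south, eu-west, sa-east, us-east}: sa-east is in the set → true
  source IP on allow-list: yes → true
  NOT device is managed: yes → false
  department ∈ {eng, hr}: hr is in the set → true
  account age < 3260 days: 3409 < 3260 is false
  device is managed: yes → true
  on corporate VPN: yes → true
  role = guest: admin == guest is false
  request hour (0-23) > 8: 20 > 8 is true
  MFA completed: no → false
  clearance level ≥ 5: 2 ≥ 5 is false
Combine:
[1.1] true AND true = true
[1.2] true AND false = false
[1.3] true AND false = false
[1] true AND false AND false = false
[2.1.1] exactly-one(true, true) = false
[2.1] NOT false = true
[2.2.1.1.1] false OR true OR false OR false = true
[2.2.1.1] NOT true = false
[2.2.1] NOT false = true
[2.2] NOT true = false
[2] true → false = false
[root] false OR false = false
Overall: false → denied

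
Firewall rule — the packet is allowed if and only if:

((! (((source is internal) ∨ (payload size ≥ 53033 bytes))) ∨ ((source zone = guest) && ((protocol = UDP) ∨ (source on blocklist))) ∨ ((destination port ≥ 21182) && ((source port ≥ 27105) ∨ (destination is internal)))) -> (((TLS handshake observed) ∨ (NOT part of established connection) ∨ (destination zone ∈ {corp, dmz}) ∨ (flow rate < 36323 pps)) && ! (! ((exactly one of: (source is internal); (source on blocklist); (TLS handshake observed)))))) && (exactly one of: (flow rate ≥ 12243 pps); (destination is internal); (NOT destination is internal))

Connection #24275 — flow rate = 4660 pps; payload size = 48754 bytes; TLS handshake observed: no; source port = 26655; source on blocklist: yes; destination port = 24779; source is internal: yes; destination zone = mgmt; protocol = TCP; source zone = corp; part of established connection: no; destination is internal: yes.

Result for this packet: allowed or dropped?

Dropped

Atomic conditions:
  source is internal: yes → true
  payload size ≥ 53033 bytes: 48754 ≥ 53033 is false
  source zone = guest: corp == guest is false
  protocol = UDP: TCP == UDP is false
  source on blocklist: yes → true
  destination port ≥ 21182: 24779 ≥ 21182 is true
  source port ≥ 27105: 26655 ≥ 27105 is false
  destination is internal: yes → true
  TLS handshake observed: no → false
  NOT part of established connection: no → true
  destination zone ∈ {corp, dmz}: mgmt is not in the set → false
  flow rate < 36323 pps: 4660 < 36323 is true
  flow rate ≥ 12243 pps: 4660 ≥ 12243 is false
  NOT destination is internal: yes → false
Combine:
[1.1.1.1] true OR false = true
[1.1.1] NOT true = false
[1.1.2.2] false OR true = true
[1.1.2] false AND true = false
[1.1.3.2] false OR true = true
[1.1.3] true AND true = true
[1.1] false OR false OR true = true
[1.2.1] false OR true OR false OR true = true
[1.2.2.1.1] exactly-one(true, true, false) = false
[1.2.2.1] NOT false = true
[1.2.2] NOT true = false
[1.2] true AND false = false
[1] true → false = false
[2] exactly-one(false, true, false) = true
[root] false AND true = false
Overall: false → dropped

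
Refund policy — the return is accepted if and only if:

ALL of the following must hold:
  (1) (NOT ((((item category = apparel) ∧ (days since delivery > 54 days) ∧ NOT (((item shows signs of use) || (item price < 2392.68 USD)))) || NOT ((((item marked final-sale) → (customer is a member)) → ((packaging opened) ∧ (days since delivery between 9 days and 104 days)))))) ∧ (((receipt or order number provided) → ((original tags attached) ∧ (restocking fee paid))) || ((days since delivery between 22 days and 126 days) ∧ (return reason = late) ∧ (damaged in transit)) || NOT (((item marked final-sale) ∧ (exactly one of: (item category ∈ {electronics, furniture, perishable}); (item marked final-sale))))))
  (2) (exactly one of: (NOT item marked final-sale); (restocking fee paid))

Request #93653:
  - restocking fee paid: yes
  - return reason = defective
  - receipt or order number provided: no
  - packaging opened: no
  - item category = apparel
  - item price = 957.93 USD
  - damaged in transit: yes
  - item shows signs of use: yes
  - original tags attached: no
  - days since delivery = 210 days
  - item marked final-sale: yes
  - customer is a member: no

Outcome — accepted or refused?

Accepted

Atomic conditions:
  item category = apparel: apparel == apparel is true
  days since delivery > 54 days: 210 > 54 is true
  item shows signs of use: yes → true
  item price < 2392.68 USD: 957.93 < 2392.68 is true
  item marked final-sale: yes → true
  customer is a member: no → false
  packaging opened: no → false
  days since delivery between 9 days and 104 days: 210 in [9, 104] is false
  receipt or order number provided: no → false
  original tags attached: no → false
  restocking fee paid: yes → true
  days since delivery between 22 days and 126 days: 210 in [22, 126] is false
  return reason = late: defective == late is false
  damaged in transit: yes → true
  item category ∈ {electronics, furniture, perishable}: apparel is not in the set → false
  NOT item marked final-sale: yes → false
Combine:
[1.1.1.1.3.1] true OR true = true
[1.1.1.1.3] NOT true = false
[1.1.1.1] true AND true AND false = false
[1.1.1.2.1.1] true → false = false
[1.1.1.2.1.2] false AND false = false
[1.1.1.2.1] false → false (antecedent false ⇒ implication holds) = true
[1.1.1.2] NOT true = false
[1.1.1] false OR false = false
[1.1] NOT false = true
[1.2.1.2] false AND true = false
[1.2.1] false → false (antecedent false ⇒ implication holds) = true
[1.2.2] false AND false AND true = false
[1.2.3.1.2] exactly-one(false, true) = true
[1.2.3.1] true AND true = true
[1.2.3] NOT true = false
[1.2] true OR false OR false = true
[1] true AND true = true
[2] exactly-one(false, true) = true
[root] true AND true = true
Overall: true → accepted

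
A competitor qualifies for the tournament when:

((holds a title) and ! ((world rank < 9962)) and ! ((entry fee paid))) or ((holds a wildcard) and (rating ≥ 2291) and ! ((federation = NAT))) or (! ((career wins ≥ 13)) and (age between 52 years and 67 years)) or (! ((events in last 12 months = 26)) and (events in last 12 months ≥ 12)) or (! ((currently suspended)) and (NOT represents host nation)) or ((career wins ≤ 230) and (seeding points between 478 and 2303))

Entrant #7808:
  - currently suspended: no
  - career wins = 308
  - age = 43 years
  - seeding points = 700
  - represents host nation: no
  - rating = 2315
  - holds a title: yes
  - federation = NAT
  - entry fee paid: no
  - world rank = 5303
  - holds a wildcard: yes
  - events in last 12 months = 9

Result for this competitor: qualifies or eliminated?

Atomic conditions:
  holds a title: yes → true
  world rank < 9962: 5303 < 9962 is true
  entry fee paid: no → false
  holds a wildcard: yes → true
  rating ≥ 2291: 2315 ≥ 2291 is true
  federation = NAT: NAT == NAT is true
  career wins ≥ 13: 308 ≥ 13 is true
  age between 52 years and 67 years: 43 in [52, 67] is false
  events in last 12 months = 26: 9 == 26 is false
  events in last 12 months ≥ 12: 9 ≥ 12 is false
  currently suspended: no → false
  NOT represents host nation: no → true
  career wins ≤ 230: 308 ≤ 230 is false
  seeding points between 478 and 2303: 700 in [478, 2303] is true
Combine:
[1.2] NOT true = false
[1.3] NOT false = true
[1] true AND false AND true = false
[2.3] NOT true = false
[2] true AND true AND false = false
[3.1] NOT true = false
[3] false AND false = false
[4.1] NOT false = true
[4] true AND false = false
[5.1] NOT false = true
[5] true AND true = true
[6] false AND true = false
[root] false OR false OR false OR false OR true OR false = true
Overall: true → qualifies

Qualifies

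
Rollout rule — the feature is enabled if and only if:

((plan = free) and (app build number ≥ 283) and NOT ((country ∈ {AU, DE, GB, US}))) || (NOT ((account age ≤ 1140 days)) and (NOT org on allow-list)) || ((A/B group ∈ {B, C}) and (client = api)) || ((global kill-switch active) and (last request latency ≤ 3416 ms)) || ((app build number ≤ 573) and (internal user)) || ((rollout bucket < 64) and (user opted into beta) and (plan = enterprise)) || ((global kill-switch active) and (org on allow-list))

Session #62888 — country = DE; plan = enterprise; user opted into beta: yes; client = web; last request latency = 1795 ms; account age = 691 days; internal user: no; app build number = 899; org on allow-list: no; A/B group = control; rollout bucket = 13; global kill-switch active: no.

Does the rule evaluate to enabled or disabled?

Atomic conditions:
  plan = free: enterprise == free is false
  app build number ≥ 283: 899 ≥ 283 is true
  country ∈ {AU, DE, GB, US}: DE is in the set → true
  account age ≤ 1140 days: 691 ≤ 1140 is true
  NOT org on allow-list: no → true
  A/B group ∈ {B, C}: control is not in the set → false
  client = api: web == api is false
  global kill-switch active: no → false
  last request latency ≤ 3416 ms: 1795 ≤ 3416 is true
  app build number ≤ 573: 899 ≤ 573 is false
  internal user: no → false
  rollout bucket < 64: 13 < 64 is true
  user opted into beta: yes → true
  plan = enterprise: enterprise == enterprise is true
  org on allow-list: no → false
Combine:
[1.3] NOT true = false
[1] false AND true AND false = false
[2.1] NOT true = false
[2] false AND true = false
[3] false AND false = false
[4] false AND true = false
[5] false AND false = false
[6] true AND true AND true = true
[7] false AND false = false
[root] false OR false OR false OR false OR false OR true OR false = true
Overall: true → enabled

Enabled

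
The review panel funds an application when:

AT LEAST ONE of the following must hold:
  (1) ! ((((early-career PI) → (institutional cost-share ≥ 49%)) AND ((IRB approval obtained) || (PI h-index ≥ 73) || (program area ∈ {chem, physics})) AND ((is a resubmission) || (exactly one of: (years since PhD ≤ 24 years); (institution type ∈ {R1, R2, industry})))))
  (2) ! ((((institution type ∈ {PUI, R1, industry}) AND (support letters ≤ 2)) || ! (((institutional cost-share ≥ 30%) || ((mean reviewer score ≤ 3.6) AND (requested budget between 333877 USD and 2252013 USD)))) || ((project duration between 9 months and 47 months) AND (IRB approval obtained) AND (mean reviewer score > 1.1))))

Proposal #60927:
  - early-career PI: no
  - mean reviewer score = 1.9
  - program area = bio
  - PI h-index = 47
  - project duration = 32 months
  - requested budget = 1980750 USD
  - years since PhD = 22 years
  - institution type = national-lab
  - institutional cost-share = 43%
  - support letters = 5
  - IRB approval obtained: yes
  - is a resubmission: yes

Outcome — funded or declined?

Atomic conditions:
  early-career PI: no → false
  institutional cost-share ≥ 49%: 43 ≥ 49 is false
  IRB approval obtained: yes → true
  PI h-index ≥ 73: 47 ≥ 73 is false
  program area ∈ {chem, physics}: bio is not in the set → false
  is a resubmission: yes → true
  years since PhD ≤ 24 years: 22 ≤ 24 is true
  institution type ∈ {R1, R2, industry}: national-lab is not in the set → false
  institution type ∈ {PUI, R1, industry}: national-lab is not in the set → false
  support letters ≤ 2: 5 ≤ 2 is false
  institutional cost-share ≥ 30%: 43 ≥ 30 is true
  mean reviewer score ≤ 3.6: 1.9 ≤ 3.6 is true
  requested budget between 333877 USD and 2252013 USD: 1980750 in [333877, 2252013] is true
  project duration between 9 months and 47 months: 32 in [9, 47] is true
  mean reviewer score > 1.1: 1.9 > 1.1 is true
Combine:
[1.1.1] false → false (antecedent false ⇒ implication holds) = true
[1.1.2] true OR false OR false = true
[1.1.3.2] exactly-one(true, false) = true
[1.1.3] true OR true = true
[1.1] true AND true AND true = true
[1] NOT true = false
[2.1.1] false AND false = false
[2.1.2.1.2] true AND true = true
[2.1.2.1] true OR true = true
[2.1.2] NOT true = false
[2.1.3] true AND true AND true = true
[2.1] false OR false OR true = true
[2] NOT true = false
[root] false OR false = false
Overall: false → declined

Declined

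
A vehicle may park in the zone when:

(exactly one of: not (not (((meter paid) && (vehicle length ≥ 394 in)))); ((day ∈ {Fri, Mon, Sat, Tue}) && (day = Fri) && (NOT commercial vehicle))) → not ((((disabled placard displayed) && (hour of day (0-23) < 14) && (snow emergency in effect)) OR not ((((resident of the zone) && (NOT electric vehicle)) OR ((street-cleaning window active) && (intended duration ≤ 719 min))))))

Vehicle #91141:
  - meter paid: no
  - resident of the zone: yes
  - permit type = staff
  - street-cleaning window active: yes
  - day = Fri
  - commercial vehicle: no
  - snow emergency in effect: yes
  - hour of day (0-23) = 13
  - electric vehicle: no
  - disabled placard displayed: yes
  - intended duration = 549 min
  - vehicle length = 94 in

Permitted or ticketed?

Atomic conditions:
  meter paid: no → false
  vehicle length ≥ 394 in: 94 ≥ 394 is false
  day ∈ {Fri, Mon, Sat, Tue}: Fri is in the set → true
  day = Fri: Fri == Fri is true
  NOT commercial vehicle: no → true
  disabled placard displayed: yes → true
  hour of day (0-23) < 14: 13 < 14 is true
  snow emergency in effect: yes → true
  resident of the zone: yes → true
  NOT electric vehicle: no → true
  street-cleaning window active: yes → true
  intended duration ≤ 719 min: 549 ≤ 719 is true
Combine:
[1.1.1.1] false AND false = false
[1.1.1] NOT false = true
[1.1] NOT true = false
[1.2] true AND true AND true = true
[1] exactly-one(false, true) = true
[2.1.1] true AND true AND true = true
[2.1.2.1.1] true AND true = true
[2.1.2.1.2] true AND true = true
[2.1.2.1] true OR true = true
[2.1.2] NOT true = false
[2.1] true OR false = true
[2] NOT true = false
[root] true → false = false
Overall: false → ticketed

Ticketed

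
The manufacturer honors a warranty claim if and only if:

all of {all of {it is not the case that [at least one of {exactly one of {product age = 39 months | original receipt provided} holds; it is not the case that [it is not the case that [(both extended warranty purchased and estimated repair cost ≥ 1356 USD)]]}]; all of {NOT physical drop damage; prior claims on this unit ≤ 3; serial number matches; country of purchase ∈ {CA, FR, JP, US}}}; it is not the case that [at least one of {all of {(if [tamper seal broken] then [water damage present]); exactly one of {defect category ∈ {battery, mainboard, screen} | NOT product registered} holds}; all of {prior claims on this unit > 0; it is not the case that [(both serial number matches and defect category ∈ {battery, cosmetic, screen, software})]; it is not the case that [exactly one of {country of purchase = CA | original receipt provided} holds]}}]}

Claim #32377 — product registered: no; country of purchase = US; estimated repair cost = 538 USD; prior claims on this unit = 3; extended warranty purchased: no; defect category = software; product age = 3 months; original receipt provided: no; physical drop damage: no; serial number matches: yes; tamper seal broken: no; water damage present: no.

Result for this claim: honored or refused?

Atomic conditions:
  product age = 39 months: 3 == 39 is false
  original receipt provided: no → false
  extended warranty purchased: no → false
  estimated repair cost ≥ 1356 USD: 538 ≥ 1356 is false
  NOT physical drop damage: no → true
  prior claims on this unit ≤ 3: 3 ≤ 3 is true
  serial number matches: yes → true
  country of purchase ∈ {CA, FR, JP, US}: US is in the set → true
  tamper seal broken: no → false
  water damage present: no → false
  defect category ∈ {battery, mainboard, screen}: software is not in the set → false
  NOT product registered: no → true
  prior claims on this unit > 0: 3 > 0 is true
  defect category ∈ {battery, cosmetic, screen, software}: software is in the set → true
  country of purchase = CA: US == CA is false
Combine:
[1.1.1.1] exactly-one(false, false) = false
[1.1.1.2.1.1] false AND false = false
[1.1.1.2.1] NOT false = true
[1.1.1.2] NOT true = false
[1.1.1] false OR false = false
[1.1] NOT false = true
[1.2] true AND true AND true AND true = true
[1] true AND true = true
[2.1.1.1] false → false (antecedent false ⇒ implication holds) = true
[2.1.1.2] exactly-one(false, true) = true
[2.1.1] true AND true = true
[2.1.2.2.1] true AND true = true
[2.1.2.2] NOT true = false
[2.1.2.3.1] exactly-one(false, false) = false
[2.1.2.3] NOT false = true
[2.1.2] true AND false AND true = false
[2.1] true OR false = true
[2] NOT true = false
[root] true AND false = false
Overall: false → refused

Refused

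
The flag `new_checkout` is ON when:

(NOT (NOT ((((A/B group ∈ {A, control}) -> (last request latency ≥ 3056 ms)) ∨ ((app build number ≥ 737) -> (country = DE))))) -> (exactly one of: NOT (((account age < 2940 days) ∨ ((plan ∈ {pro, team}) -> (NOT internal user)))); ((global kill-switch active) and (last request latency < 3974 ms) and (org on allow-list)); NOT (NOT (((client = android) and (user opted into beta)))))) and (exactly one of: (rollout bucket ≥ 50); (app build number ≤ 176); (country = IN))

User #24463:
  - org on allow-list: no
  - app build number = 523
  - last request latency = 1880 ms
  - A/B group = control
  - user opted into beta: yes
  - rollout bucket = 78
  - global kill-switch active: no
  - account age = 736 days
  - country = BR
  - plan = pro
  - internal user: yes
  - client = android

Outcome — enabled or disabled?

Atomic conditions:
  A/B group ∈ {A, control}: control is in the set → true
  last request latency ≥ 3056 ms: 1880 ≥ 3056 is false
  app build number ≥ 737: 523 ≥ 737 is false
  country = DE: BR == DE is false
  account age < 2940 days: 736 < 2940 is true
  plan ∈ {pro, team}: pro is in the set → true
  NOT internal user: yes → false
  global kill-switch active: no → false
  last request latency < 3974 ms: 1880 < 3974 is true
  org on allow-list: no → false
  client = android: android == android is true
  user opted into beta: yes → true
  rollout bucket ≥ 50: 78 ≥ 50 is true
  app build number ≤ 176: 523 ≤ 176 is false
  country = IN: BR == IN is false
Combine:
[1.1.1.1.1] true → false = false
[1.1.1.1.2] false → false (antecedent false ⇒ implication holds) = true
[1.1.1.1] false OR true = true
[1.1.1] NOT true = false
[1.1] NOT false = true
[1.2.1.1.2] true → false = false
[1.2.1.1] true OR false = true
[1.2.1] NOT true = false
[1.2.2] false AND true AND false = false
[1.2.3.1.1] true AND true = true
[1.2.3.1] NOT true = false
[1.2.3] NOT false = true
[1.2] exactly-one(false, false, true) = true
[1] true → true = true
[2] exactly-one(true, false, false) = true
[root] true AND true = true
Overall: true → enabled

Enabled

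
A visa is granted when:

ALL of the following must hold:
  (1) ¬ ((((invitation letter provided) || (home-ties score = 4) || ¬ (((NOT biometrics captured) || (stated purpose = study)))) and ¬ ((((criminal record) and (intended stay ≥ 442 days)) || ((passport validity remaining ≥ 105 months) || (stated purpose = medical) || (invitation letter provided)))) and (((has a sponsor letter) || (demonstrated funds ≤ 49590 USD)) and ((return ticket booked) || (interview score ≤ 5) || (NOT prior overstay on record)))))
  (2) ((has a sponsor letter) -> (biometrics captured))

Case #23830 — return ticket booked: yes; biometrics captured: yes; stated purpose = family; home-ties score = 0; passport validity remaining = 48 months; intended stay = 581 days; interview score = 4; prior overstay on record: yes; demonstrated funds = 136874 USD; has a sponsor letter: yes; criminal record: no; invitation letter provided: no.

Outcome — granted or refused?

Refused

Atomic conditions:
  invitation letter provided: no → false
  home-ties score = 4: 0 == 4 is false
  NOT biometrics captured: yes → false
  stated purpose = study: family == study is false
  criminal record: no → false
  intended stay ≥ 442 days: 581 ≥ 442 is true
  passport validity remaining ≥ 105 months: 48 ≥ 105 is false
  stated purpose = medical: family == medical is false
  has a sponsor letter: yes → true
  demonstrated funds ≤ 49590 USD: 136874 ≤ 49590 is false
  return ticket booked: yes → true
  interview score ≤ 5: 4 ≤ 5 is true
  NOT prior overstay on record: yes → false
  biometrics captured: yes → true
Combine:
[1.1.1.3.1] false OR false = false
[1.1.1.3] NOT false = true
[1.1.1] false OR false OR true = true
[1.1.2.1.1] false AND true = false
[1.1.2.1.2] false OR false OR false = false
[1.1.2.1] false OR false = false
[1.1.2] NOT false = true
[1.1.3.1] true OR false = true
[1.1.3.2] true OR true OR false = true
[1.1.3] true AND true = true
[1.1] true AND true AND true = true
[1] NOT true = false
[2] true → true = true
[root] false AND true = false
Overall: false → refused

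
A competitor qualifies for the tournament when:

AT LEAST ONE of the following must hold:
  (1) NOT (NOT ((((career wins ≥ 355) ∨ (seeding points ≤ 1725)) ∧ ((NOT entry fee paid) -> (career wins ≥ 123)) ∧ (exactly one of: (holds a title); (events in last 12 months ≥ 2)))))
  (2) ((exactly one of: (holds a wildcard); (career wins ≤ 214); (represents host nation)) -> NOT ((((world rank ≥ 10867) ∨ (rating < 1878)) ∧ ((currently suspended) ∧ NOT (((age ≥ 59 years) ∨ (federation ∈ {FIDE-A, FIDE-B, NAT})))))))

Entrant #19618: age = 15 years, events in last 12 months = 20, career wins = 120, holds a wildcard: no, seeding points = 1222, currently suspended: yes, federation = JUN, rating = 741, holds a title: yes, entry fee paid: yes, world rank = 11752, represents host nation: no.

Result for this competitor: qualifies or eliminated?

Atomic conditions:
  career wins ≥ 355: 120 ≥ 355 is false
  seeding points ≤ 1725: 1222 ≤ 1725 is true
  NOT entry fee paid: yes → false
  career wins ≥ 123: 120 ≥ 123 is false
  holds a title: yes → true
  events in last 12 months ≥ 2: 20 ≥ 2 is true
  holds a wildcard: no → false
  career wins ≤ 214: 120 ≤ 214 is true
  represents host nation: no → false
  world rank ≥ 10867: 11752 ≥ 10867 is true
  rating < 1878: 741 < 1878 is true
  currently suspended: yes → true
  age ≥ 59 years: 15 ≥ 59 is false
  federation ∈ {FIDE-A, FIDE-B, NAT}: JUN is not in the set → false
Combine:
[1.1.1.1] false OR true = true
[1.1.1.2] false → false (antecedent false ⇒ implication holds) = true
[1.1.1.3] exactly-one(true, true) = false
[1.1.1] true AND true AND false = false
[1.1] NOT false = true
[1] NOT true = false
[2.1] exactly-one(false, true, false) = true
[2.2.1.1] true OR true = true
[2.2.1.2.2.1] false OR false = false
[2.2.1.2.2] NOT false = true
[2.2.1.2] true AND true = true
[2.2.1] true AND true = true
[2.2] NOT true = false
[2] true → false = false
[root] false OR false = false
Overall: false → eliminated

Eliminated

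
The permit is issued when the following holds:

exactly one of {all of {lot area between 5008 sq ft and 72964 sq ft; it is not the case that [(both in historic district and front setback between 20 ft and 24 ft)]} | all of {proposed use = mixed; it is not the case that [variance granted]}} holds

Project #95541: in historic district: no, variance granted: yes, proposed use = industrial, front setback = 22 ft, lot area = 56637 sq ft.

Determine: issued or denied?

Issued

Atomic conditions:
  lot area between 5008 sq ft and 72964 sq ft: 56637 in [5008, 72964] is true
  in historic district: no → false
  front setback between 20 ft and 24 ft: 22 in [20, 24] is true
  proposed use = mixed: industrial == mixed is false
  variance granted: yes → true
Combine:
[1.2.1] false AND true = false
[1.2] NOT false = true
[1] true AND true = true
[2.2] NOT true = false
[2] false AND false = false
[root] exactly-one(true, false) = true
Overall: true → issued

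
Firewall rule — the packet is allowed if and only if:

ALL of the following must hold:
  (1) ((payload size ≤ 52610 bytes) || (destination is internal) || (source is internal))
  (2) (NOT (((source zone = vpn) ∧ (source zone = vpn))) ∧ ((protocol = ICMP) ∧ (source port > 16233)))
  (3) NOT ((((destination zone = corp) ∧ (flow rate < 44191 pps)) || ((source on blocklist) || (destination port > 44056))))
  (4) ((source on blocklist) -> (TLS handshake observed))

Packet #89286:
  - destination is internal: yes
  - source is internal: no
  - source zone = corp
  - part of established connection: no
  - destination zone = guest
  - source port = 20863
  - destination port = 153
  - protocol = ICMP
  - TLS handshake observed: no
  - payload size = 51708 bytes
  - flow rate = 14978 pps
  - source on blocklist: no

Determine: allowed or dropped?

Allowed

Atomic conditions:
  payload size ≤ 52610 bytes: 51708 ≤ 52610 is true
  destination is internal: yes → true
  source is internal: no → false
  source zone = vpn: corp == vpn is false
  protocol = ICMP: ICMP == ICMP is true
  source port > 16233: 20863 > 16233 is true
  destination zone = corp: guest == corp is false
  flow rate < 44191 pps: 14978 < 44191 is true
  source on blocklist: no → false
  destination port > 44056: 153 > 44056 is false
  TLS handshake observed: no → false
Combine:
[1] true OR true OR false = true
[2.1.1] false AND false = false
[2.1] NOT false = true
[2.2] true AND true = true
[2] true AND true = true
[3.1.1] false AND true = false
[3.1.2] false OR false = false
[3.1] false OR false = false
[3] NOT false = true
[4] false → false (antecedent false ⇒ implication holds) = true
[root] true AND true AND true AND true = true
Overall: true → allowed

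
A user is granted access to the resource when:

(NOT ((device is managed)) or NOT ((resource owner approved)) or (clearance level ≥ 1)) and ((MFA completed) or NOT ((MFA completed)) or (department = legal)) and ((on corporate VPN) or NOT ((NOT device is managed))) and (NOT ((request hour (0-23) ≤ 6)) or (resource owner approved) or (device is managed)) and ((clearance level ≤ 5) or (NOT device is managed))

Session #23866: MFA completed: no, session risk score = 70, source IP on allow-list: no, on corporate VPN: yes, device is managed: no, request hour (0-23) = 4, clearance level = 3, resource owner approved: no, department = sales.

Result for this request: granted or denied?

Atomic conditions:
  device is managed: no → false
  resource owner approved: no → false
  clearance level ≥ 1: 3 ≥ 1 is true
  MFA completed: no → false
  department = legal: sales == legal is false
  on corporate VPN: yes → true
  NOT device is managed: no → true
  request hour (0-23) ≤ 6: 4 ≤ 6 is true
  clearance level ≤ 5: 3 ≤ 5 is true
Combine:
[1.1] NOT false = true
[1.2] NOT false = true
[1] true OR true OR true = true
[2.2] NOT false = true
[2] false OR true OR false = true
[3.2] NOT true = false
[3] true OR false = true
[4.1] NOT true = false
[4] false OR false OR false = false
[5] true OR true = true
[root] true AND true AND true AND false AND true = false
Overall: false → denied

Denied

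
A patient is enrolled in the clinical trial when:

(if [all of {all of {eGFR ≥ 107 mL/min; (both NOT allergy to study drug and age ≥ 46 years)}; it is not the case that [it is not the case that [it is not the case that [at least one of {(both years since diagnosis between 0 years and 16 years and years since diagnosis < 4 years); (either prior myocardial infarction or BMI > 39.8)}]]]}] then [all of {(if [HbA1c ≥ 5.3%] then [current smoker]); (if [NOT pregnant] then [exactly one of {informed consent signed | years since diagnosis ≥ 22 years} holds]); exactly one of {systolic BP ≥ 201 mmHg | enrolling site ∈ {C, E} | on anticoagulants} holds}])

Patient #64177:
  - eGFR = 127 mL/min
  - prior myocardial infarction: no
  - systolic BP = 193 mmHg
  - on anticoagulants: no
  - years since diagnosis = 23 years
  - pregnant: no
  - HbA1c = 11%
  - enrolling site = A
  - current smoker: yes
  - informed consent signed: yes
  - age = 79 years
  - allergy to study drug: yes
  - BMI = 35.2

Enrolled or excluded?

Atomic conditions:
  eGFR ≥ 107 mL/min: 127 ≥ 107 is true
  NOT allergy to study drug: yes → false
  age ≥ 46 years: 79 ≥ 46 is true
  years since diagnosis between 0 years and 16 years: 23 in [0, 16] is false
  years since diagnosis < 4 years: 23 < 4 is false
  prior myocardial infarction: no → false
  BMI > 39.8: 35.2 > 39.8 is false
  HbA1c ≥ 5.3%: 11 ≥ 5.3 is true
  current smoker: yes → true
  NOT pregnant: no → true
  informed consent signed: yes → true
  years since diagnosis ≥ 22 years: 23 ≥ 22 is true
  systolic BP ≥ 201 mmHg: 193 ≥ 201 is false
  enrolling site ∈ {C, E}: A is not in the set → false
  on anticoagulants: no → false
Combine:
[1.1.2] false AND true = false
[1.1] true AND false = false
[1.2.1.1.1.1] false AND false = false
[1.2.1.1.1.2] false OR false = false
[1.2.1.1.1] false OR false = false
[1.2.1.1] NOT false = true
[1.2.1] NOT true = false
[1.2] NOT false = true
[1] false AND true = false
[2.1] true → true = true
[2.2.2] exactly-one(true, true) = false
[2.2] true → false = false
[2.3] exactly-one(false, false, false) = false
[2] true AND false AND false = false
[root] false → false (antecedent false ⇒ implication holds) = true
Overall: true → enrolled

Enrolled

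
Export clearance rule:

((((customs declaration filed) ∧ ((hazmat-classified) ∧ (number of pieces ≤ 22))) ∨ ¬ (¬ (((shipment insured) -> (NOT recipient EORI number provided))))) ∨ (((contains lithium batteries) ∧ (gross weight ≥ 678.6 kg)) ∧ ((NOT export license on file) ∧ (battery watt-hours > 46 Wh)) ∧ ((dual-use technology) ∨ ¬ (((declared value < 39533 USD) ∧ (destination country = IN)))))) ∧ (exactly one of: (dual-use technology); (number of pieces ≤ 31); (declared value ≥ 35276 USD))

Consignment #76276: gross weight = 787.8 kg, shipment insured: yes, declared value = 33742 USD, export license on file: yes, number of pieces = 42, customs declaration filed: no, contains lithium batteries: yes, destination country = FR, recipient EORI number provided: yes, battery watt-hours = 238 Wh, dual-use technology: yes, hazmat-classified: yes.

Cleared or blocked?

Blocked

Atomic conditions:
  customs declaration filed: no → false
  hazmat-classified: yes → true
  number of pieces ≤ 22: 42 ≤ 22 is false
  shipment insured: yes → true
  NOT recipient EORI number provided: yes → false
  contains lithium batteries: yes → true
  gross weight ≥ 678.6 kg: 787.8 ≥ 678.6 is true
  NOT export license on file: yes → false
  battery watt-hours > 46 Wh: 238 > 46 is true
  dual-use technology: yes → true
  declared value < 39533 USD: 33742 < 39533 is true
  destination country = IN: FR == IN is false
  number of pieces ≤ 31: 42 ≤ 31 is false
  declared value ≥ 35276 USD: 33742 ≥ 35276 is false
Combine:
[1.1.1.2] true AND false = false
[1.1.1] false AND false = false
[1.1.2.1.1] true → false = false
[1.1.2.1] NOT false = true
[1.1.2] NOT true = false
[1.1] false OR false = false
[1.2.1] true AND true = true
[1.2.2] false AND true = false
[1.2.3.2.1] true AND false = false
[1.2.3.2] NOT false = true
[1.2.3] true OR true = true
[1.2] true AND false AND true = false
[1] false OR false = false
[2] exactly-one(true, false, false) = true
[root] false AND true = false
Overall: false → blocked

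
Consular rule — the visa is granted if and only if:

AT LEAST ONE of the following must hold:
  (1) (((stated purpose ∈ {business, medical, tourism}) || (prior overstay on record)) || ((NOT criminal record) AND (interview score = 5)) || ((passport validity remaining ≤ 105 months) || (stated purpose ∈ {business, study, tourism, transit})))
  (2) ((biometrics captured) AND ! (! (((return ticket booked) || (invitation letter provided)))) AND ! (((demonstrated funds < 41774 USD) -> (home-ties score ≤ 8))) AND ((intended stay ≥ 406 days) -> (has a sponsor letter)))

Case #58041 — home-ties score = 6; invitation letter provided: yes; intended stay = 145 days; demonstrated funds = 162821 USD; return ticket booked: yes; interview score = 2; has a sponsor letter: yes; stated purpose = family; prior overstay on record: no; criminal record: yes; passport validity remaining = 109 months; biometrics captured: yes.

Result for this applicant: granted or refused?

Refused

Atomic conditions:
  stated purpose ∈ {business, medical, tourism}: family is not in the set → false
  prior overstay on record: no → false
  NOT criminal record: yes → false
  interview score = 5: 2 == 5 is false
  passport validity remaining ≤ 105 months: 109 ≤ 105 is false
  stated purpose ∈ {business, study, tourism, transit}: family is not in the set → false
  biometrics captured: yes → true
  return ticket booked: yes → true
  invitation letter provided: yes → true
  demonstrated funds < 41774 USD: 162821 < 41774 is false
  home-ties score ≤ 8: 6 ≤ 8 is true
  intended stay ≥ 406 days: 145 ≥ 406 is false
  has a sponsor letter: yes → true
Combine:
[1.1] false OR false = false
[1.2] false AND false = false
[1.3] false OR false = false
[1] false OR false OR false = false
[2.2.1.1] true OR true = true
[2.2.1] NOT true = false
[2.2] NOT false = true
[2.3.1] false → true (antecedent false ⇒ implication holds) = true
[2.3] NOT true = false
[2.4] false → true (antecedent false ⇒ implication holds) = true
[2] true AND true AND false AND true = false
[root] false OR false = false
Overall: false → refused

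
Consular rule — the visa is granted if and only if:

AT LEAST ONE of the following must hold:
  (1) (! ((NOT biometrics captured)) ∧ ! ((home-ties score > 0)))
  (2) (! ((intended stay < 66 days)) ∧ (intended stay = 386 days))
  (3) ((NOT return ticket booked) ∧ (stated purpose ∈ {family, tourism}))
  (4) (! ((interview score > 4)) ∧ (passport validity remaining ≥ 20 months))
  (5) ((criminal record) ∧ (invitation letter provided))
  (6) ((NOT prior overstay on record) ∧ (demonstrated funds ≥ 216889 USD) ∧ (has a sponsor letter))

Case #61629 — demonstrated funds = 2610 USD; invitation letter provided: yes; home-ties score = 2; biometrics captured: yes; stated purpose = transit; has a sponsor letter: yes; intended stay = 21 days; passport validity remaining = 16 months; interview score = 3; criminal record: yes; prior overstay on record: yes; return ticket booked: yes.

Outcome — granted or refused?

Atomic conditions:
  NOT biometrics captured: yes → false
  home-ties score > 0: 2 > 0 is true
  intended stay < 66 days: 21 < 66 is true
  intended stay = 386 days: 21 == 386 is false
  NOT return ticket booked: yes → false
  stated purpose ∈ {family, tourism}: transit is not in the set → false
  interview score > 4: 3 > 4 is false
  passport validity remaining ≥ 20 months: 16 ≥ 20 is false
  criminal record: yes → true
  invitation letter provided: yes → true
  NOT prior overstay on record: yes → false
  demonstrated funds ≥ 216889 USD: 2610 ≥ 216889 is false
  has a sponsor letter: yes → true
Combine:
[1.1] NOT false = true
[1.2] NOT true = false
[1] true AND false = false
[2.1] NOT true = false
[2] false AND false = false
[3] false AND false = false
[4.1] NOT false = true
[4] true AND false = false
[5] true AND true = true
[6] false AND false AND true = false
[root] false OR false OR false OR false OR true OR false = true
Overall: true → granted

Granted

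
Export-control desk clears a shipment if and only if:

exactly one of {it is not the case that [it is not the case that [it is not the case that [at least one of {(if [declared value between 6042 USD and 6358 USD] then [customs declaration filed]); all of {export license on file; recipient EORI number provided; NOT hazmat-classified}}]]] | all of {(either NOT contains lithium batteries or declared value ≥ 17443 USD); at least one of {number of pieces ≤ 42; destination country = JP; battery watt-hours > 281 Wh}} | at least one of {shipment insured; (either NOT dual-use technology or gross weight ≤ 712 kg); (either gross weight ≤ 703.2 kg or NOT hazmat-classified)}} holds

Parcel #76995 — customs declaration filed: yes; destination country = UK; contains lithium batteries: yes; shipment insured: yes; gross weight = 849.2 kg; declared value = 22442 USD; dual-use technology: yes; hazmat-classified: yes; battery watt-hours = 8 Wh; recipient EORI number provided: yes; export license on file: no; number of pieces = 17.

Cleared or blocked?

Blocked

Atomic conditions:
  declared value between 6042 USD and 6358 USD: 22442 in [6042, 6358] is false
  customs declaration filed: yes → true
  export license on file: no → false
  recipient EORI number provided: yes → true
  NOT hazmat-classified: yes → false
  NOT contains lithium batteries: yes → false
  declared value ≥ 17443 USD: 22442 ≥ 17443 is true
  number of pieces ≤ 42: 17 ≤ 42 is true
  destination country = JP: UK == JP is false
  battery watt-hours > 281 Wh: 8 > 281 is false
  shipment insured: yes → true
  NOT dual-use technology: yes → false
  gross weight ≤ 712 kg: 849.2 ≤ 712 is false
  gross weight ≤ 703.2 kg: 849.2 ≤ 703.2 is false
Combine:
[1.1.1.1.1] false → true (antecedent false ⇒ implication holds) = true
[1.1.1.1.2] false AND true AND false = false
[1.1.1.1] true OR false = true
[1.1.1] NOT true = false
[1.1] NOT false = true
[1] NOT true = false
[2.1] false OR true = true
[2.2] true OR false OR false = true
[2] true AND true = true
[3.2] false OR false = false
[3.3] false OR false = false
[3] true OR false OR false = true
[root] exactly-one(false, true, true) = false
Overall: false → blocked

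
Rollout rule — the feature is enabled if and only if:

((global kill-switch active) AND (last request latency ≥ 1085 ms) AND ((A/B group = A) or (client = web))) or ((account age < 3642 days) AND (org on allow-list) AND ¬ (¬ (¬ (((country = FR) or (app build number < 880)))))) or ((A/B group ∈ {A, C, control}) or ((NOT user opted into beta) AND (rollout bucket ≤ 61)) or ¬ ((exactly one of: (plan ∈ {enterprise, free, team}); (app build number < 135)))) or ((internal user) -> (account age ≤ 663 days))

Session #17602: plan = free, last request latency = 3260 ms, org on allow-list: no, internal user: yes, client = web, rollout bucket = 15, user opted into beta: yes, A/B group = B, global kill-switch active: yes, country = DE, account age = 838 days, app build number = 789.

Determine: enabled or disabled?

Enabled

Atomic conditions:
  global kill-switch active: yes → true
  last request latency ≥ 1085 ms: 3260 ≥ 1085 is true
  A/B group = A: B == A is false
  client = web: web == web is true
  account age < 3642 days: 838 < 3642 is true
  org on allow-list: no → false
  country = FR: DE == FR is false
  app build number < 880: 789 < 880 is true
  A/B group ∈ {A, C, control}: B is not in the set → false
  NOT user opted into beta: yes → false
  rollout bucket ≤ 61: 15 ≤ 61 is true
  plan ∈ {enterprise, free, team}: free is in the set → true
  app build number < 135: 789 < 135 is false
  internal user: yes → true
  account age ≤ 663 days: 838 ≤ 663 is false
Combine:
[1.3] false OR true = true
[1] true AND true AND true = true
[2.3.1.1.1] false OR true = true
[2.3.1.1] NOT true = false
[2.3.1] NOT false = true
[2.3] NOT true = false
[2] true AND false AND false = false
[3.2] false AND true = false
[3.3.1] exactly-one(true, false) = true
[3.3] NOT true = false
[3] false OR false OR false = false
[4] true → false = false
[root] true OR false OR false OR false = true
Overall: true → enabled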